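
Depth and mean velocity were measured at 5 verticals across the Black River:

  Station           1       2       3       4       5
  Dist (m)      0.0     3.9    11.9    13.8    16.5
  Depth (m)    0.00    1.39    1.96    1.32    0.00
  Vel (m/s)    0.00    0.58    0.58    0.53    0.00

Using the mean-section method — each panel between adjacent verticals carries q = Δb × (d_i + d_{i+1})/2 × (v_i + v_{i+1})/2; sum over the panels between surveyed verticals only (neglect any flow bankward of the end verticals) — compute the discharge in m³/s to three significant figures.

Panel 1-2: Δb = 3.9 m, d̄ = (0.00+1.39)/2 = 0.695, v̄ = (0.00+0.58)/2 = 0.29 → q = 3.9×0.695×0.29 = 0.7860 m³/s
Panel 2-3: Δb = 8 m, d̄ = (1.39+1.96)/2 = 1.675, v̄ = (0.58+0.58)/2 = 0.58 → q = 8×1.675×0.58 = 7.772 m³/s
Panel 3-4: Δb = 1.9 m, d̄ = (1.96+1.32)/2 = 1.64, v̄ = (0.58+0.53)/2 = 0.555 → q = 1.9×1.64×0.555 = 1.729 m³/s
Panel 4-5: Δb = 2.7 m, d̄ = (1.32+0.00)/2 = 0.66, v̄ = (0.53+0.00)/2 = 0.265 → q = 2.7×0.66×0.265 = 0.4722 m³/s
Q = Σ q = 10.76 m³/s

10.8 m³/s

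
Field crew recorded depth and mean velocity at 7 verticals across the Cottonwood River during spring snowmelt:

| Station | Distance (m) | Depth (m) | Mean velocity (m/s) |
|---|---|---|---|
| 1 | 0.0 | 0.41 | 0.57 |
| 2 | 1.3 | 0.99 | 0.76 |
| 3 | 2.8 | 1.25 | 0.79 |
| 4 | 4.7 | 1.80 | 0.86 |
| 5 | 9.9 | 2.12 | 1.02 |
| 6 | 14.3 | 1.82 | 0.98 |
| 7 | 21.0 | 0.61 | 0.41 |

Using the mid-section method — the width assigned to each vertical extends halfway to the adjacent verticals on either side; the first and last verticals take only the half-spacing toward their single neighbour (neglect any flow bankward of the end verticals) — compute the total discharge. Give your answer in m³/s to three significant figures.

29.5 m³/s

w_1 = (1.3 − 0.0)/2 = 0.65 m; q_1 = 0.57 × 0.41 × 0.65 = 0.1519 m³/s
w_2 = (2.8 − 0.0)/2 = 1.4 m; q_2 = 0.76 × 0.99 × 1.4 = 1.053 m³/s
w_3 = (4.7 − 1.3)/2 = 1.7 m; q_3 = 0.79 × 1.25 × 1.7 = 1.679 m³/s
w_4 = (9.9 − 2.8)/2 = 3.55 m; q_4 = 0.86 × 1.80 × 3.55 = 5.495 m³/s
w_5 = (14.3 − 4.7)/2 = 4.8 m; q_5 = 1.02 × 2.12 × 4.8 = 10.38 m³/s
w_6 = (21.0 − 9.9)/2 = 5.55 m; q_6 = 0.98 × 1.82 × 5.55 = 9.899 m³/s
w_7 = (21.0 − 14.3)/2 = 3.35 m; q_7 = 0.41 × 0.61 × 3.35 = 0.8378 m³/s
Q = Σ qᵢ = 29.50 m³/s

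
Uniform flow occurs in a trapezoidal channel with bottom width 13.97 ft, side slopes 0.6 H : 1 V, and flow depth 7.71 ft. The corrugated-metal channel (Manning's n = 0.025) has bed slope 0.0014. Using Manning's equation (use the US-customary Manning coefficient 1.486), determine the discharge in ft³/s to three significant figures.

867 ft³/s

A = (b + z·y)·y = (13.97 + 0.6×7.71)×7.71 = 143.4 ft²
P = b + 2y√(1+z²) = 13.97 + 2×7.71×√(1+0.6²) = 31.95 ft
R = A/P = 143.4/31.95 = 4.487 ft
Q = (1.486/n)·A·R^(2/3)·S^(1/2) = (1.486/0.025) × 143.4 × 4.487^(2/3) × 0.0014^(1/2) = 867.5 ft³/s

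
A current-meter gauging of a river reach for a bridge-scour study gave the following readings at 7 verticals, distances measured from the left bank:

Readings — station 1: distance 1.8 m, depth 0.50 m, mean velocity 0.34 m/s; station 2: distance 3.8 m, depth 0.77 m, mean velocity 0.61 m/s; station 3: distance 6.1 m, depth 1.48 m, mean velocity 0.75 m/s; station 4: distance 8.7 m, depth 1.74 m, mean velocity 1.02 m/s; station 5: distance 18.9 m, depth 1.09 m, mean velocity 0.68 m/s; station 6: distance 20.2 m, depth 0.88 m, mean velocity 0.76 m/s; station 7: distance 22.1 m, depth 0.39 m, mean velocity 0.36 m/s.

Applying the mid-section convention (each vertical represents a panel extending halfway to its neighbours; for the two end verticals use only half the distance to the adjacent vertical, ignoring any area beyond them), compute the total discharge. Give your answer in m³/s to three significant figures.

w_1 = (3.8 − 1.8)/2 = 1 m; q_1 = 0.34 × 0.50 × 1 = 0.1700 m³/s
w_2 = (6.1 − 1.8)/2 = 2.15 m; q_2 = 0.61 × 0.77 × 2.15 = 1.010 m³/s
w_3 = (8.7 − 3.8)/2 = 2.45 m; q_3 = 0.75 × 1.48 × 2.45 = 2.720 m³/s
w_4 = (18.9 − 6.1)/2 = 6.4 m; q_4 = 1.02 × 1.74 × 6.4 = 11.36 m³/s
w_5 = (20.2 − 8.7)/2 = 5.75 m; q_5 = 0.68 × 1.09 × 5.75 = 4.262 m³/s
w_6 = (22.1 − 18.9)/2 = 1.6 m; q_6 = 0.76 × 0.88 × 1.6 = 1.070 m³/s
w_7 = (22.1 − 20.2)/2 = 0.95 m; q_7 = 0.36 × 0.39 × 0.95 = 0.1334 m³/s
Q = Σ qᵢ = 20.72 m³/s

20.7 m³/s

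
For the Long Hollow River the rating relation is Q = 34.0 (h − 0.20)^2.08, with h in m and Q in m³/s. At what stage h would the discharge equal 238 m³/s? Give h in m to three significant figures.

2.75 m

h − h₀ = (Q/C)^(1/b) = (238/34.0)^(1/2.08) = 2.549 m
h = 0.20 + 2.549 = 2.749 m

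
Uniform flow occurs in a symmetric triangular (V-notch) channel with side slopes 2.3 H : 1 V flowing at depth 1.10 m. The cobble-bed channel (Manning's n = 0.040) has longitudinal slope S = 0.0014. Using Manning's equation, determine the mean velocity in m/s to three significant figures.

0.593 m/s

A = z·y² = 2.3×1.10² = 2.783 m²
P = 2y√(1+z²) = 2×1.10×√(1+2.3²) = 5.518 m
R = A/P = 2.783/5.518 = 0.5044 m
Q = (1/n)·A·R^(2/3)·S^(1/2) = (1/0.040) × 2.783 × 0.5044^(2/3) × 0.0014^(1/2) = 1.650 m³/s
V = Q/A = 1.650/2.783 = 0.5927 m/s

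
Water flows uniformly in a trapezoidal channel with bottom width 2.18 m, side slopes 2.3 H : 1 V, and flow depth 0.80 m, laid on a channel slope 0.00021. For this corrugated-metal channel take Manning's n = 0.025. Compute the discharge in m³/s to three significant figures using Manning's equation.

A = (b + z·y)·y = (2.18 + 2.3×0.80)×0.80 = 3.216 m²
P = b + 2y√(1+z²) = 2.18 + 2×0.80×√(1+2.3²) = 6.193 m
R = A/P = 3.216/6.193 = 0.5193 m
Q = (1/n)·A·R^(2/3)·S^(1/2) = (1/0.025) × 3.216 × 0.5193^(2/3) × 0.00021^(1/2) = 1.204 m³/s

1.20 m³/s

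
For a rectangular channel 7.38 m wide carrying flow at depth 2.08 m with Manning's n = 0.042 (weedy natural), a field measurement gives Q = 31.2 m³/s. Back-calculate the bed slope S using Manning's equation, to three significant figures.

A = b·y = 7.38 × 2.08 = 15.35 m²
P = b + 2y = 7.38 + 2×2.08 = 11.54 m
R = A/P = 15.35/11.54 = 1.330 m
S = (Q·n / (1·A·R^(2/3)))² = (31.2×0.042 / (1×15.35×1.210))² = 0.004981

0.00498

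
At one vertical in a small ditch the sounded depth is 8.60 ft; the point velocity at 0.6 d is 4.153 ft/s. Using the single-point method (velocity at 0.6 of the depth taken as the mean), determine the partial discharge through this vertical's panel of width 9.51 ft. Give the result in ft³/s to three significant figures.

v̄ = v₀.₆ = 4.153 ft/s
q = v̄ × d × w = 4.153 × 8.60 × 9.51 = 339.7 ft³/s

340 ft³/s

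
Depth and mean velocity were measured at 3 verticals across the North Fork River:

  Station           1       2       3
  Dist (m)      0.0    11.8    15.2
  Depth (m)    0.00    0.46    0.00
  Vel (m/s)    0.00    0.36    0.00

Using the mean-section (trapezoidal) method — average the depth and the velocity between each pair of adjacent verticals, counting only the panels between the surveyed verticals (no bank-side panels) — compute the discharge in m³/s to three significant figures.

0.629 m³/s

Panel 1-2: Δb = 11.8 m, d̄ = (0.00+0.46)/2 = 0.23, v̄ = (0.00+0.36)/2 = 0.18 → q = 11.8×0.23×0.18 = 0.4885 m³/s
Panel 2-3: Δb = 3.4 m, d̄ = (0.46+0.00)/2 = 0.23, v̄ = (0.36+0.00)/2 = 0.18 → q = 3.4×0.23×0.18 = 0.1408 m³/s
Q = Σ q = 0.6293 m³/s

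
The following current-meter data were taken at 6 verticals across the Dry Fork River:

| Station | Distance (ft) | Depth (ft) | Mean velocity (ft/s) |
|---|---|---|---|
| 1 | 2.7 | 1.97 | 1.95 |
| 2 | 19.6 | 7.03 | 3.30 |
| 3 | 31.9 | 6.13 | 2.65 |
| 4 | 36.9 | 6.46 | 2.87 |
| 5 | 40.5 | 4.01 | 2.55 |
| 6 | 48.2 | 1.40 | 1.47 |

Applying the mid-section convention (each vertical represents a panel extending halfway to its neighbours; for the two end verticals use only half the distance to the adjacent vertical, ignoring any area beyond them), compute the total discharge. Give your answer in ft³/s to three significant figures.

657 ft³/s

w_1 = (19.6 − 2.7)/2 = 8.45 ft; q_1 = 1.95 × 1.97 × 8.45 = 32.46 ft³/s
w_2 = (31.9 − 2.7)/2 = 14.6 ft; q_2 = 3.30 × 7.03 × 14.6 = 338.7 ft³/s
w_3 = (36.9 − 19.6)/2 = 8.65 ft; q_3 = 2.65 × 6.13 × 8.65 = 140.5 ft³/s
w_4 = (40.5 − 31.9)/2 = 4.3 ft; q_4 = 2.87 × 6.46 × 4.3 = 79.72 ft³/s
w_5 = (48.2 − 36.9)/2 = 5.65 ft; q_5 = 2.55 × 4.01 × 5.65 = 57.77 ft³/s
w_6 = (48.2 − 40.5)/2 = 3.85 ft; q_6 = 1.47 × 1.40 × 3.85 = 7.923 ft³/s
Q = Σ qᵢ = 657.1 ft³/s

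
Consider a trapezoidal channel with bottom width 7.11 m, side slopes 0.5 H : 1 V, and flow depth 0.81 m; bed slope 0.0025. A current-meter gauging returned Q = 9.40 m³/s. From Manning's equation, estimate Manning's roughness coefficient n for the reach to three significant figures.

A = (b + z·y)·y = (7.11 + 0.5×0.81)×0.81 = 6.087 m²
P = b + 2y√(1+z²) = 7.11 + 2×0.81×√(1+0.5²) = 8.921 m
R = A/P = 6.087/8.921 = 0.6823 m
n = (1/Q)·A·R^(2/3)·S^(1/2) = (1/9.40) × 6.087 × 0.7750 × 0.05000 = 0.02509

0.0251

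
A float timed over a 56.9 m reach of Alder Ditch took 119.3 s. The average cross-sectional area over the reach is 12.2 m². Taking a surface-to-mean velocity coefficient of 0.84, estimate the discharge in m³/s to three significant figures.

4.89 m³/s

v_surface = L / t̄ = 56.9 / 119.3 = 0.4769 m/s
v_mean = 0.84 × 0.4769 = 0.4006 m/s
Q = A × v_mean = 12.2 × 0.4006 = 4.888 m³/s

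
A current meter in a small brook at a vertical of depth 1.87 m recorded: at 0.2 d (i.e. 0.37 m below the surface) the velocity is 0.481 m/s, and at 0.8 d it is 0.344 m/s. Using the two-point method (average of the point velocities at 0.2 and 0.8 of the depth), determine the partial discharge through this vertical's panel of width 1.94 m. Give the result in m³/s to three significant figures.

1.50 m³/s

v̄ = (0.481 + 0.344) / 2 = 0.4125 m/s
q = v̄ × d × w = 0.4125 × 1.87 × 1.94 = 1.496 m³/s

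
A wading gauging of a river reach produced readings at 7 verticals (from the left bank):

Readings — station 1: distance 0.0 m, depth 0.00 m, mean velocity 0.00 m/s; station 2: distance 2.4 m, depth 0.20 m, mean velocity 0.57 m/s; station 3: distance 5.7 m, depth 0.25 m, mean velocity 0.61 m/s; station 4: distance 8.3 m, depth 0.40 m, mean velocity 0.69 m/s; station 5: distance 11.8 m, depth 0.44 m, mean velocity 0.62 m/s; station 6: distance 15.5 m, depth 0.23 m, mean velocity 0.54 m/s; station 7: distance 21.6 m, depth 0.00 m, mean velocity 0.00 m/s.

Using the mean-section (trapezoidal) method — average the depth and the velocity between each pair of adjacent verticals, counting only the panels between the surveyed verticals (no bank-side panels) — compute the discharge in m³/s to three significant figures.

2.93 m³/s

Panel 1-2: Δb = 2.4 m, d̄ = (0.00+0.20)/2 = 0.1, v̄ = (0.00+0.57)/2 = 0.285 → q = 2.4×0.1×0.285 = 0.06840 m³/s
Panel 2-3: Δb = 3.3 m, d̄ = (0.20+0.25)/2 = 0.225, v̄ = (0.57+0.61)/2 = 0.59 → q = 3.3×0.225×0.59 = 0.4381 m³/s
Panel 3-4: Δb = 2.6 m, d̄ = (0.25+0.40)/2 = 0.325, v̄ = (0.61+0.69)/2 = 0.65 → q = 2.6×0.325×0.65 = 0.5493 m³/s
Panel 4-5: Δb = 3.5 m, d̄ = (0.40+0.44)/2 = 0.42, v̄ = (0.69+0.62)/2 = 0.655 → q = 3.5×0.42×0.655 = 0.9629 m³/s
Panel 5-6: Δb = 3.7 m, d̄ = (0.44+0.23)/2 = 0.335, v̄ = (0.62+0.54)/2 = 0.58 → q = 3.7×0.335×0.58 = 0.7189 m³/s
Panel 6-7: Δb = 6.1 m, d̄ = (0.23+0.00)/2 = 0.115, v̄ = (0.54+0.00)/2 = 0.27 → q = 6.1×0.115×0.27 = 0.1894 m³/s
Q = Σ q = 2.927 m³/s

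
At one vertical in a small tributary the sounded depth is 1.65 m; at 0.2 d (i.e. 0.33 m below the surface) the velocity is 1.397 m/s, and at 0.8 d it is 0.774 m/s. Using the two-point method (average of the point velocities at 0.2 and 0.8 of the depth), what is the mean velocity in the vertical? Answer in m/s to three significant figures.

1.09 m/s

v̄ = (1.397 + 0.774) / 2 = 1.086 m/s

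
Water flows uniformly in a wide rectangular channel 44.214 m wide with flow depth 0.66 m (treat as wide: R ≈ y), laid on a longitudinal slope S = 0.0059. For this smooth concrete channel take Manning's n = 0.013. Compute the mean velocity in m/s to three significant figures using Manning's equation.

A = b·y = 44.214 × 0.66 = 29.18 m²
Wide channel: R ≈ y = 0.66 m
Q = (1/n)·A·R^(2/3)·S^(1/2) = (1/0.013) × 29.18 × 0.6600^(2/3) × 0.0059^(1/2) = 130.7 m³/s
V = Q/A = 130.7/29.18 = 4.479 m/s

4.48 m/s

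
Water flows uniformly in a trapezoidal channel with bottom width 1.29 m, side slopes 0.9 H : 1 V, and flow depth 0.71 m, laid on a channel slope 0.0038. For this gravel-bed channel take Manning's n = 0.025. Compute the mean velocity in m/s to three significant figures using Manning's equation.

A = (b + z·y)·y = (1.29 + 0.9×0.71)×0.71 = 1.370 m²
P = b + 2y√(1+z²) = 1.29 + 2×0.71×√(1+0.9²) = 3.200 m
R = A/P = 1.370/3.200 = 0.4279 m
Q = (1/n)·A·R^(2/3)·S^(1/2) = (1/0.025) × 1.370 × 0.4279^(2/3) × 0.0038^(1/2) = 1.918 m³/s
V = Q/A = 1.918/1.370 = 1.400 m/s

1.40 m/s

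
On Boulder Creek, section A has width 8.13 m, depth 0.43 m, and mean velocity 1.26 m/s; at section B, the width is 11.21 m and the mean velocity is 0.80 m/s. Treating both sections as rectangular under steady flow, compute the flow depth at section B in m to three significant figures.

0.491 m

Q = A₁V₁ = (8.13×0.43) × 1.26 = 4.405 m³/s
d₂ = Q/(b₂ V₂) = 4.405/(11.21×0.80) = 0.4912 m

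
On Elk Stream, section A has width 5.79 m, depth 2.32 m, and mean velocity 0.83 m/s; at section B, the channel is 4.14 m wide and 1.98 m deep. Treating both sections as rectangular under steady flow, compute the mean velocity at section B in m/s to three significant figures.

1.36 m/s

Q = A₁V₁ = (5.79×2.32) × 0.83 = 11.15 m³/s
A₂ = 4.14 × 1.98 = 8.197 m²
V₂ = Q/A₂ = 11.15/8.197 = 1.360 m/s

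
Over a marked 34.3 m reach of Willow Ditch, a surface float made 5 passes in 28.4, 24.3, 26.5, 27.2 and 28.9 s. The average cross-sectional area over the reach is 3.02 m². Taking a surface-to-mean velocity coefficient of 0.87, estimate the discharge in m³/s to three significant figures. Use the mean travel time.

t̄ = (28.4 + 24.3 + 26.5 + 27.2 + 28.9) / 5 = 27.06 s
v_surface = L / t̄ = 34.3 / 27.06 = 1.268 m/s
v_mean = 0.87 × 1.268 = 1.103 m/s
Q = A × v_mean = 3.02 × 1.103 = 3.330 m³/s

3.33 m³/s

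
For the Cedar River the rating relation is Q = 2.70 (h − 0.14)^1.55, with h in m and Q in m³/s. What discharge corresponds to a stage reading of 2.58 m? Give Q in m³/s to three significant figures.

Q = 2.70 × (2.58 − 0.14)^1.55 = 2.70 × 2.44^1.55 = 10.76 m³/s

10.8 m³/s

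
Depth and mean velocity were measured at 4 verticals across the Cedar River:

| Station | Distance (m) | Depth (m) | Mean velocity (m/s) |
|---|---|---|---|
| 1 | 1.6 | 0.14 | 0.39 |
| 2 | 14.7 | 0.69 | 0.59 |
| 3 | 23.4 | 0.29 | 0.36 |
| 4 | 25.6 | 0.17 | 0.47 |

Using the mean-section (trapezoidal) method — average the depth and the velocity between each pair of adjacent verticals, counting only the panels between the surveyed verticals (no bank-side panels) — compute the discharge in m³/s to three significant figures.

Panel 1-2: Δb = 13.1 m, d̄ = (0.14+0.69)/2 = 0.415, v̄ = (0.39+0.59)/2 = 0.49 → q = 13.1×0.415×0.49 = 2.664 m³/s
Panel 2-3: Δb = 8.7 m, d̄ = (0.69+0.29)/2 = 0.49, v̄ = (0.59+0.36)/2 = 0.475 → q = 8.7×0.49×0.475 = 2.025 m³/s
Panel 3-4: Δb = 2.2 m, d̄ = (0.29+0.17)/2 = 0.23, v̄ = (0.36+0.47)/2 = 0.415 → q = 2.2×0.23×0.415 = 0.2100 m³/s
Q = Σ q = 4.899 m³/s

4.90 m³/s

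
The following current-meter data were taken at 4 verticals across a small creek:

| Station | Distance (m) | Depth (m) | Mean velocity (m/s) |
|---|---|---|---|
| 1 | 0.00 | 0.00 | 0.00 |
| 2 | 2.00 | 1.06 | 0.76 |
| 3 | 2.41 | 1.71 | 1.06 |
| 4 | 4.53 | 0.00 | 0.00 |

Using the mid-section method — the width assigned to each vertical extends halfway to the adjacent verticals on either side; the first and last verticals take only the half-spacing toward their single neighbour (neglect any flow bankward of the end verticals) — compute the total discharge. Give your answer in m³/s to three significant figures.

3.26 m³/s

w_2 = (2.41 − 0.00)/2 = 1.205 m; q_2 = 0.76 × 1.06 × 1.205 = 0.9707 m³/s
w_3 = (4.53 − 2.00)/2 = 1.265 m; q_3 = 1.06 × 1.71 × 1.265 = 2.293 m³/s
Stations 1, 4 contribute zero (depth or velocity is 0).
Q = Σ qᵢ = 3.264 m³/s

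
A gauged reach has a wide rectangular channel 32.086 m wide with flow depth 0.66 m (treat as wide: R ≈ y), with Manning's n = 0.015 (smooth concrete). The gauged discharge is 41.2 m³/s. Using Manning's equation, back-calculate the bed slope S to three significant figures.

A = b·y = 32.086 × 0.66 = 21.18 m²
Wide channel: R ≈ y = 0.66 m
S = (Q·n / (1·A·R^(2/3)))² = (41.2×0.015 / (1×21.18×0.7580))² = 0.001482

0.00148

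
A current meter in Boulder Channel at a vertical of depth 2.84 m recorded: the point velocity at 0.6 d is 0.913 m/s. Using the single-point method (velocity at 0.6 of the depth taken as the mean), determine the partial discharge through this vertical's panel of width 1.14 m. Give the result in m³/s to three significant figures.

v̄ = v₀.₆ = 0.913 m/s
q = v̄ × d × w = 0.9130 × 2.84 × 1.14 = 2.956 m³/s

2.96 m³/s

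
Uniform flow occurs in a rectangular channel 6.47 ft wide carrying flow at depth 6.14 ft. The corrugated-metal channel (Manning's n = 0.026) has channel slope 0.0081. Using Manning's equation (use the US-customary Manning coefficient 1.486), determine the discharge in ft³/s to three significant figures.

337 ft³/s

A = b·y = 6.47 × 6.14 = 39.73 ft²
P = b + 2y = 6.47 + 2×6.14 = 18.75 ft
R = A/P = 39.73/18.75 = 2.119 ft
Q = (1.486/n)·A·R^(2/3)·S^(1/2) = (1.486/0.026) × 39.73 × 2.119^(2/3) × 0.0081^(1/2) = 337.1 ft³/s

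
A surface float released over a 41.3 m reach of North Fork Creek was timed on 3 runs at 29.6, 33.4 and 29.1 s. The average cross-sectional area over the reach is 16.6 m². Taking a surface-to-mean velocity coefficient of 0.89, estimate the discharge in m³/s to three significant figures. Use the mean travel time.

19.9 m³/s

t̄ = (29.6 + 33.4 + 29.1) / 3 = 30.7 s
v_surface = L / t̄ = 41.3 / 30.7 = 1.345 m/s
v_mean = 0.89 × 1.345 = 1.197 m/s
Q = A × v_mean = 16.6 × 1.197 = 19.88 m³/s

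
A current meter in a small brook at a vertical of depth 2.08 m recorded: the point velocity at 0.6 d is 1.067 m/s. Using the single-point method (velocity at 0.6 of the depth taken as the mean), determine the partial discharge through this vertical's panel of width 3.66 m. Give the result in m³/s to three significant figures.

v̄ = v₀.₆ = 1.067 m/s
q = v̄ × d × w = 1.067 × 2.08 × 3.66 = 8.123 m³/s

8.12 m³/s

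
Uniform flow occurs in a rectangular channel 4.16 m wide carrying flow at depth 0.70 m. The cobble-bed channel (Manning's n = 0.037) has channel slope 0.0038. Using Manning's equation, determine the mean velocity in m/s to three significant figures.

1.08 m/s

A = b·y = 4.16 × 0.70 = 2.912 m²
P = b + 2y = 4.16 + 2×0.70 = 5.560 m
R = A/P = 2.912/5.560 = 0.5237 m
Q = (1/n)·A·R^(2/3)·S^(1/2) = (1/0.037) × 2.912 × 0.5237^(2/3) × 0.0038^(1/2) = 3.152 m³/s
V = Q/A = 3.152/2.912 = 1.083 m/s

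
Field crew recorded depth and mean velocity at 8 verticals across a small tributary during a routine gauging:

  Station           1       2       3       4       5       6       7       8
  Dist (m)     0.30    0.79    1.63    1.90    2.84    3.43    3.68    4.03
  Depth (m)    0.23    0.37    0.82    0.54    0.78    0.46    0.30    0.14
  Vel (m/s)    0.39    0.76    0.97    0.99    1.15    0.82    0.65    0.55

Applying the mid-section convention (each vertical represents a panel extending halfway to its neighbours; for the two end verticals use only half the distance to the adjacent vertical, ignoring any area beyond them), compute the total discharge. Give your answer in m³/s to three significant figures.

1.89 m³/s

w_1 = (0.79 − 0.30)/2 = 0.245 m; q_1 = 0.39 × 0.23 × 0.245 = 0.02198 m³/s
w_2 = (1.63 − 0.30)/2 = 0.665 m; q_2 = 0.76 × 0.37 × 0.665 = 0.1870 m³/s
w_3 = (1.90 − 0.79)/2 = 0.555 m; q_3 = 0.97 × 0.82 × 0.555 = 0.4414 m³/s
w_4 = (2.84 − 1.63)/2 = 0.605 m; q_4 = 0.99 × 0.54 × 0.605 = 0.3234 m³/s
w_5 = (3.43 − 1.90)/2 = 0.765 m; q_5 = 1.15 × 0.78 × 0.765 = 0.6862 m³/s
w_6 = (3.68 − 2.84)/2 = 0.42 m; q_6 = 0.82 × 0.46 × 0.42 = 0.1584 m³/s
w_7 = (4.03 − 3.43)/2 = 0.3 m; q_7 = 0.65 × 0.30 × 0.3 = 0.05850 m³/s
w_8 = (4.03 − 3.68)/2 = 0.175 m; q_8 = 0.55 × 0.14 × 0.175 = 0.01348 m³/s
Q = Σ qᵢ = 1.890 m³/s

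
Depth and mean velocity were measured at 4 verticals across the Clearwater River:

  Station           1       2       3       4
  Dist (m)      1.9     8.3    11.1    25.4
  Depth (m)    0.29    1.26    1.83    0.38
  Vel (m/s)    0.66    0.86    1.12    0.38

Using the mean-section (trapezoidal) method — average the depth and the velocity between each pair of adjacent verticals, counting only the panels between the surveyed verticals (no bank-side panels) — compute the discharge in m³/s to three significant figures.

Panel 1-2: Δb = 6.4 m, d̄ = (0.29+1.26)/2 = 0.775, v̄ = (0.66+0.86)/2 = 0.76 → q = 6.4×0.775×0.76 = 3.770 m³/s
Panel 2-3: Δb = 2.8 m, d̄ = (1.26+1.83)/2 = 1.545, v̄ = (0.86+1.12)/2 = 0.99 → q = 2.8×1.545×0.99 = 4.283 m³/s
Panel 3-4: Δb = 14.3 m, d̄ = (1.83+0.38)/2 = 1.105, v̄ = (1.12+0.38)/2 = 0.75 → q = 14.3×1.105×0.75 = 11.85 m³/s
Q = Σ q = 19.90 m³/s

19.9 m³/s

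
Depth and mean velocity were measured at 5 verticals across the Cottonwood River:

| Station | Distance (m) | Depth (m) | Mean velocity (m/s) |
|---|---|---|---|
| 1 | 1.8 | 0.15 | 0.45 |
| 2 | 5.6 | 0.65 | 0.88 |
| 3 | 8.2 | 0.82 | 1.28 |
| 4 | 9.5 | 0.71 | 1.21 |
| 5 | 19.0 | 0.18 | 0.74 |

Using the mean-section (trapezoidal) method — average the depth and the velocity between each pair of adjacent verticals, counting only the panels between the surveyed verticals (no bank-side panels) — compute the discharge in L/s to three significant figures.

8430 L/s

Panel 1-2: Δb = 3.8 m, d̄ = (0.15+0.65)/2 = 0.4, v̄ = (0.45+0.88)/2 = 0.665 → q = 3.8×0.4×0.665 = 1.011 m³/s
Panel 2-3: Δb = 2.6 m, d̄ = (0.65+0.82)/2 = 0.735, v̄ = (0.88+1.28)/2 = 1.08 → q = 2.6×0.735×1.08 = 2.064 m³/s
Panel 3-4: Δb = 1.3 m, d̄ = (0.82+0.71)/2 = 0.765, v̄ = (1.28+1.21)/2 = 1.245 → q = 1.3×0.765×1.245 = 1.238 m³/s
Panel 4-5: Δb = 9.5 m, d̄ = (0.71+0.18)/2 = 0.445, v̄ = (1.21+0.74)/2 = 0.975 → q = 9.5×0.445×0.975 = 4.122 m³/s
Q = Σ q = 8.435 m³/s
= 8.435 × 1000 = 8435 L/s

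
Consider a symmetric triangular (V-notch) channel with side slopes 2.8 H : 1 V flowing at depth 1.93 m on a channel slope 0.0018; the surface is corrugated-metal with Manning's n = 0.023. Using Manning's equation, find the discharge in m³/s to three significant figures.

18.1 m³/s

A = z·y² = 2.8×1.93² = 10.43 m²
P = 2y√(1+z²) = 2×1.93×√(1+2.8²) = 11.48 m
R = A/P = 10.43/11.48 = 0.9088 m
Q = (1/n)·A·R^(2/3)·S^(1/2) = (1/0.023) × 10.43 × 0.9088^(2/3) × 0.0018^(1/2) = 18.05 m³/s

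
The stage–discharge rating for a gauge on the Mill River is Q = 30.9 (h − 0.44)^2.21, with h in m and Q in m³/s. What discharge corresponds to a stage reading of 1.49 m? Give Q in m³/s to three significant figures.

34.4 m³/s

Q = 30.9 × (1.49 − 0.44)^2.21 = 30.9 × 1.05^2.21 = 34.42 m³/s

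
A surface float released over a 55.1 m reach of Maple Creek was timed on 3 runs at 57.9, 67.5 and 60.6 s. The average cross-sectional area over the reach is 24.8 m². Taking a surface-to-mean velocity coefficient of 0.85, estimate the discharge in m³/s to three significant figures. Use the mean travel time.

18.7 m³/s

t̄ = (57.9 + 67.5 + 60.6) / 3 = 62 s
v_surface = L / t̄ = 55.1 / 62 = 0.8887 m/s
v_mean = 0.85 × 0.8887 = 0.7554 m/s
Q = A × v_mean = 24.8 × 0.7554 = 18.73 m³/s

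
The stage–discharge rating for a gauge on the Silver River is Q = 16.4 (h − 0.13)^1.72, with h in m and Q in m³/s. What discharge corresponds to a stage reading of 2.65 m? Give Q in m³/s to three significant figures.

80.4 m³/s

Q = 16.4 × (2.65 − 0.13)^1.72 = 16.4 × 2.52^1.72 = 80.40 m³/s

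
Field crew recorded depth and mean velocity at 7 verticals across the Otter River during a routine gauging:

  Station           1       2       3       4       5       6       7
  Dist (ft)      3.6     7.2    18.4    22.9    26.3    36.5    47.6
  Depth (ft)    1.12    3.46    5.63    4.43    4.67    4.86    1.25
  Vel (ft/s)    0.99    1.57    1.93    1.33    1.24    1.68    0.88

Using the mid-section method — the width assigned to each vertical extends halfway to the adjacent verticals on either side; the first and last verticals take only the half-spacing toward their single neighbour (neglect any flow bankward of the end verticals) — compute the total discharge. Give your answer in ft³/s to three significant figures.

w_1 = (7.2 − 3.6)/2 = 1.8 ft; q_1 = 0.99 × 1.12 × 1.8 = 1.996 ft³/s
w_2 = (18.4 − 3.6)/2 = 7.4 ft; q_2 = 1.57 × 3.46 × 7.4 = 40.20 ft³/s
w_3 = (22.9 − 7.2)/2 = 7.85 ft; q_3 = 1.93 × 5.63 × 7.85 = 85.30 ft³/s
w_4 = (26.3 − 18.4)/2 = 3.95 ft; q_4 = 1.33 × 4.43 × 3.95 = 23.27 ft³/s
w_5 = (36.5 − 22.9)/2 = 6.8 ft; q_5 = 1.24 × 4.67 × 6.8 = 39.38 ft³/s
w_6 = (47.6 − 26.3)/2 = 10.65 ft; q_6 = 1.68 × 4.86 × 10.65 = 86.96 ft³/s
w_7 = (47.6 − 36.5)/2 = 5.55 ft; q_7 = 0.88 × 1.25 × 5.55 = 6.105 ft³/s
Q = Σ qᵢ = 283.2 ft³/s

283 ft³/s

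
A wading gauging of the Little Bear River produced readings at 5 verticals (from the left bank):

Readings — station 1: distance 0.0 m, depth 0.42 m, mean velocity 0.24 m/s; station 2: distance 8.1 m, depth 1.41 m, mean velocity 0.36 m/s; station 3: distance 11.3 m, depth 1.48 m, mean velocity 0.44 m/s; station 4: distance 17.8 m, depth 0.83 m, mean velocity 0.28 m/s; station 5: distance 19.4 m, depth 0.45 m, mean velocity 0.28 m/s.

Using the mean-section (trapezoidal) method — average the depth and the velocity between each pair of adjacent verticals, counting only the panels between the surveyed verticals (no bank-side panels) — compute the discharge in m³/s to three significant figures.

7.06 m³/s

Panel 1-2: Δb = 8.1 m, d̄ = (0.42+1.41)/2 = 0.915, v̄ = (0.24+0.36)/2 = 0.3 → q = 8.1×0.915×0.3 = 2.223 m³/s
Panel 2-3: Δb = 3.2 m, d̄ = (1.41+1.48)/2 = 1.445, v̄ = (0.36+0.44)/2 = 0.4 → q = 3.2×1.445×0.4 = 1.850 m³/s
Panel 3-4: Δb = 6.5 m, d̄ = (1.48+0.83)/2 = 1.155, v̄ = (0.44+0.28)/2 = 0.36 → q = 6.5×1.155×0.36 = 2.703 m³/s
Panel 4-5: Δb = 1.6 m, d̄ = (0.83+0.45)/2 = 0.64, v̄ = (0.28+0.28)/2 = 0.28 → q = 1.6×0.64×0.28 = 0.2867 m³/s
Q = Σ q = 7.062 m³/s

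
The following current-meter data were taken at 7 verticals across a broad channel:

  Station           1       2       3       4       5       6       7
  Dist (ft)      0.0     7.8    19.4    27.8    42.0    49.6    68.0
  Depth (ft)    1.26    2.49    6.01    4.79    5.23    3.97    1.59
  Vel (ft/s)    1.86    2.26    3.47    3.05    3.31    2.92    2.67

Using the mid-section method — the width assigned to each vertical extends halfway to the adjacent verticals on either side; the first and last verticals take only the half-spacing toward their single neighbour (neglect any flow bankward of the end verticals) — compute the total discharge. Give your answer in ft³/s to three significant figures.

816 ft³/s

w_1 = (7.8 − 0.0)/2 = 3.9 ft; q_1 = 1.86 × 1.26 × 3.9 = 9.140 ft³/s
w_2 = (19.4 − 0.0)/2 = 9.7 ft; q_2 = 2.26 × 2.49 × 9.7 = 54.59 ft³/s
w_3 = (27.8 − 7.8)/2 = 10 ft; q_3 = 3.47 × 6.01 × 10 = 208.5 ft³/s
w_4 = (42.0 − 19.4)/2 = 11.3 ft; q_4 = 3.05 × 4.79 × 11.3 = 165.1 ft³/s
w_5 = (49.6 − 27.8)/2 = 10.9 ft; q_5 = 3.31 × 5.23 × 10.9 = 188.7 ft³/s
w_6 = (68.0 − 42.0)/2 = 13 ft; q_6 = 2.92 × 3.97 × 13 = 150.7 ft³/s
w_7 = (68.0 − 49.6)/2 = 9.2 ft; q_7 = 2.67 × 1.59 × 9.2 = 39.06 ft³/s
Q = Σ qᵢ = 815.8 ft³/s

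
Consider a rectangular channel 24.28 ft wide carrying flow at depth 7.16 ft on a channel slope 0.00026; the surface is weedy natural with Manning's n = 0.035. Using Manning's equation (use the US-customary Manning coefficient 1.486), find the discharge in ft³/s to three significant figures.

325 ft³/s

A = b·y = 24.28 × 7.16 = 173.8 ft²
P = b + 2y = 24.28 + 2×7.16 = 38.60 ft
R = A/P = 173.8/38.60 = 4.504 ft
Q = (1.486/n)·A·R^(2/3)·S^(1/2) = (1.486/0.035) × 173.8 × 4.504^(2/3) × 0.00026^(1/2) = 324.6 ft³/s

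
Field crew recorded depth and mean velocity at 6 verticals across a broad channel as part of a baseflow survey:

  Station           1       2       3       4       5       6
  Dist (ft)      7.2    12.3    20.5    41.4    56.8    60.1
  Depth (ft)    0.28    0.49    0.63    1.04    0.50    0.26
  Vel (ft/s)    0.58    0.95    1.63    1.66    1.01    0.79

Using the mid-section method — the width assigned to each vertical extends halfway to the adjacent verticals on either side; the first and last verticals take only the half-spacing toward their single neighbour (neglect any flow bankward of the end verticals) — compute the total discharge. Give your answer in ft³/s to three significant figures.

w_1 = (12.3 − 7.2)/2 = 2.55 ft; q_1 = 0.58 × 0.28 × 2.55 = 0.4141 ft³/s
w_2 = (20.5 − 7.2)/2 = 6.65 ft; q_2 = 0.95 × 0.49 × 6.65 = 3.096 ft³/s
w_3 = (41.4 − 12.3)/2 = 14.55 ft; q_3 = 1.63 × 0.63 × 14.55 = 14.94 ft³/s
w_4 = (56.8 − 20.5)/2 = 18.15 ft; q_4 = 1.66 × 1.04 × 18.15 = 31.33 ft³/s
w_5 = (60.1 − 41.4)/2 = 9.35 ft; q_5 = 1.01 × 0.50 × 9.35 = 4.722 ft³/s
w_6 = (60.1 − 56.8)/2 = 1.65 ft; q_6 = 0.79 × 0.26 × 1.65 = 0.3389 ft³/s
Q = Σ qᵢ = 54.85 ft³/s

54.8 ft³/s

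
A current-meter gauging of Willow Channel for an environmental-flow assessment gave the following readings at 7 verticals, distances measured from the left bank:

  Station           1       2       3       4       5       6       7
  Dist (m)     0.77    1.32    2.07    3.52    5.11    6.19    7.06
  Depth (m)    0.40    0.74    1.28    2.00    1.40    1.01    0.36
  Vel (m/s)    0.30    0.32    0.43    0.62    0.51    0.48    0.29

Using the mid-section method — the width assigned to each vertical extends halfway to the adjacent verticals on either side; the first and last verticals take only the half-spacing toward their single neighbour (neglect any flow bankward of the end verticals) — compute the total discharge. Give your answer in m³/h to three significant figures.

w_1 = (1.32 − 0.77)/2 = 0.275 m; q_1 = 0.30 × 0.40 × 0.275 = 0.03300 m³/s
w_2 = (2.07 − 0.77)/2 = 0.65 m; q_2 = 0.32 × 0.74 × 0.65 = 0.1539 m³/s
w_3 = (3.52 − 1.32)/2 = 1.1 m; q_3 = 0.43 × 1.28 × 1.1 = 0.6054 m³/s
w_4 = (5.11 − 2.07)/2 = 1.52 m; q_4 = 0.62 × 2.00 × 1.52 = 1.885 m³/s
w_5 = (6.19 − 3.52)/2 = 1.335 m; q_5 = 0.51 × 1.40 × 1.335 = 0.9532 m³/s
w_6 = (7.06 − 5.11)/2 = 0.975 m; q_6 = 0.48 × 1.01 × 0.975 = 0.4727 m³/s
w_7 = (7.06 − 6.19)/2 = 0.435 m; q_7 = 0.29 × 0.36 × 0.435 = 0.04541 m³/s
Q = Σ qᵢ = 4.148 m³/s
= 4.148 × 3600 = 14930 m³/h

14900 m³/h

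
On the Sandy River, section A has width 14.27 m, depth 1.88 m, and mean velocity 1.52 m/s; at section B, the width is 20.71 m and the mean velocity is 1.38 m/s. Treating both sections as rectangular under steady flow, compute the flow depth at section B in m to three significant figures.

1.43 m

Q = A₁V₁ = (14.27×1.88) × 1.52 = 40.78 m³/s
d₂ = Q/(b₂ V₂) = 40.78/(20.71×1.38) = 1.427 m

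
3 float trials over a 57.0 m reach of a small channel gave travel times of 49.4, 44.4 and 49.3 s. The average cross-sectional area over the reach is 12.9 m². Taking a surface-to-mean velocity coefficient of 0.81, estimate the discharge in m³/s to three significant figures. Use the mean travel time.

12.5 m³/s

t̄ = (49.4 + 44.4 + 49.3) / 3 = 47.7 s
v_surface = L / t̄ = 57.0 / 47.7 = 1.195 m/s
v_mean = 0.81 × 1.195 = 0.9679 m/s
Q = A × v_mean = 12.9 × 0.9679 = 12.49 m³/s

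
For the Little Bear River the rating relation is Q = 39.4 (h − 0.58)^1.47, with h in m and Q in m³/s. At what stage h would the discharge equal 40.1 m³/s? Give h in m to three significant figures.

1.59 m

h − h₀ = (Q/C)^(1/b) = (40.1/39.4)^(1/1.47) = 1.012 m
h = 0.58 + 1.012 = 1.592 m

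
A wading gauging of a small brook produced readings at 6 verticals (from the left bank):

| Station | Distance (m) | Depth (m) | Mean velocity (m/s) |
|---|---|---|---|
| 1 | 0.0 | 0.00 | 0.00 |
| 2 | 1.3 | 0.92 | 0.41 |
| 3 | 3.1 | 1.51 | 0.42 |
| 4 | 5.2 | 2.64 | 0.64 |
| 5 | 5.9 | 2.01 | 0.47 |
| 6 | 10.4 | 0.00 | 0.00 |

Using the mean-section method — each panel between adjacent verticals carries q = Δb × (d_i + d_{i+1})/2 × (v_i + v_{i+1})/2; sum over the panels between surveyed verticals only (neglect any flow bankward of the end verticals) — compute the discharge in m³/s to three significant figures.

5.31 m³/s

Panel 1-2: Δb = 1.3 m, d̄ = (0.00+0.92)/2 = 0.46, v̄ = (0.00+0.41)/2 = 0.205 → q = 1.3×0.46×0.205 = 0.1226 m³/s
Panel 2-3: Δb = 1.8 m, d̄ = (0.92+1.51)/2 = 1.215, v̄ = (0.41+0.42)/2 = 0.415 → q = 1.8×1.215×0.415 = 0.9076 m³/s
Panel 3-4: Δb = 2.1 m, d̄ = (1.51+2.64)/2 = 2.075, v̄ = (0.42+0.64)/2 = 0.53 → q = 2.1×2.075×0.53 = 2.309 m³/s
Panel 4-5: Δb = 0.7 m, d̄ = (2.64+2.01)/2 = 2.325, v̄ = (0.64+0.47)/2 = 0.555 → q = 0.7×2.325×0.555 = 0.9033 m³/s
Panel 5-6: Δb = 4.5 m, d̄ = (2.01+0.00)/2 = 1.005, v̄ = (0.47+0.00)/2 = 0.235 → q = 4.5×1.005×0.235 = 1.063 m³/s
Q = Σ q = 5.306 m³/s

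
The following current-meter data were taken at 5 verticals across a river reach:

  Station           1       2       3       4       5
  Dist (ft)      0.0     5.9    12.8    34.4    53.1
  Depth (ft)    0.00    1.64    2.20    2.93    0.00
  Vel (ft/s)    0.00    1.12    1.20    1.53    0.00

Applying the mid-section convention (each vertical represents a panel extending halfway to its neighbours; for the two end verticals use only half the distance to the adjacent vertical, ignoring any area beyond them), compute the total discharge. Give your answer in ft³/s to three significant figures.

w_2 = (12.8 − 0.0)/2 = 6.4 ft; q_2 = 1.12 × 1.64 × 6.4 = 11.76 ft³/s
w_3 = (34.4 − 5.9)/2 = 14.25 ft; q_3 = 1.20 × 2.20 × 14.25 = 37.62 ft³/s
w_4 = (53.1 − 12.8)/2 = 20.15 ft; q_4 = 1.53 × 2.93 × 20.15 = 90.33 ft³/s
Stations 1, 5 contribute zero (depth or velocity is 0).
Q = Σ qᵢ = 139.7 ft³/s

140 ft³/s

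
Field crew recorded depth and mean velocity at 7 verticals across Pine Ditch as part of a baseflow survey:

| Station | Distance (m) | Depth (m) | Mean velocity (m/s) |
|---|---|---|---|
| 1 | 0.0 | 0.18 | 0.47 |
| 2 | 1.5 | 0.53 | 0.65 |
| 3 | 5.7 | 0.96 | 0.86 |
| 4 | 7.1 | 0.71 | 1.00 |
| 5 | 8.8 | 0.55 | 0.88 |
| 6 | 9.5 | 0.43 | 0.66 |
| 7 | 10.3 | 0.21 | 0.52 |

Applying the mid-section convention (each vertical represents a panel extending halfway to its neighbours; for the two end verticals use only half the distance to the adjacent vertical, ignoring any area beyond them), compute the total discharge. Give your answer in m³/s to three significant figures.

5.29 m³/s

w_1 = (1.5 − 0.0)/2 = 0.75 m; q_1 = 0.47 × 0.18 × 0.75 = 0.06345 m³/s
w_2 = (5.7 − 0.0)/2 = 2.85 m; q_2 = 0.65 × 0.53 × 2.85 = 0.9818 m³/s
w_3 = (7.1 − 1.5)/2 = 2.8 m; q_3 = 0.86 × 0.96 × 2.8 = 2.312 m³/s
w_4 = (8.8 − 5.7)/2 = 1.55 m; q_4 = 1.00 × 0.71 × 1.55 = 1.101 m³/s
w_5 = (9.5 − 7.1)/2 = 1.2 m; q_5 = 0.88 × 0.55 × 1.2 = 0.5808 m³/s
w_6 = (10.3 − 8.8)/2 = 0.75 m; q_6 = 0.66 × 0.43 × 0.75 = 0.2129 m³/s
w_7 = (10.3 − 9.5)/2 = 0.4 m; q_7 = 0.52 × 0.21 × 0.4 = 0.04368 m³/s
Q = Σ qᵢ = 5.295 m³/s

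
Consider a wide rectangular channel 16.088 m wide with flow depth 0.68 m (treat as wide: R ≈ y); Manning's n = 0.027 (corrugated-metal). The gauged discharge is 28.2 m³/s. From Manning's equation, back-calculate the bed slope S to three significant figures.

0.00810

A = b·y = 16.088 × 0.68 = 10.94 m²
Wide channel: R ≈ y = 0.68 m
S = (Q·n / (1·A·R^(2/3)))² = (28.2×0.027 / (1×10.94×0.7733))² = 0.008101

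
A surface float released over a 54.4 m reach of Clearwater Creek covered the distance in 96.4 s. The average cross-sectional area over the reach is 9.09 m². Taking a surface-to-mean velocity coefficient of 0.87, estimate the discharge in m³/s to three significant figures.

4.46 m³/s

v_surface = L / t̄ = 54.4 / 96.4 = 0.5643 m/s
v_mean = 0.87 × 0.5643 = 0.4910 m/s
Q = A × v_mean = 9.09 × 0.4910 = 4.463 m³/s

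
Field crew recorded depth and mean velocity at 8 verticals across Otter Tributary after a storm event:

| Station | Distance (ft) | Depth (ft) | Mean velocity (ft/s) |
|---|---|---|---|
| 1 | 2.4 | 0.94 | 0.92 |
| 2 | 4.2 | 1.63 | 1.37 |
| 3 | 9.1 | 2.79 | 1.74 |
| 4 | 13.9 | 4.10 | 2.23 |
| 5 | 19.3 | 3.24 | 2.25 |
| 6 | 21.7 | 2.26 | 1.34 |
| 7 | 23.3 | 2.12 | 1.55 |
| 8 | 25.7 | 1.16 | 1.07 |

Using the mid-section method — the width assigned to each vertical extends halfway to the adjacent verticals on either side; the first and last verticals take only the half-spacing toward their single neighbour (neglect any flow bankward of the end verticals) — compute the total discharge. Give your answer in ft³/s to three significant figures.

w_1 = (4.2 − 2.4)/2 = 0.9 ft; q_1 = 0.92 × 0.94 × 0.9 = 0.7783 ft³/s
w_2 = (9.1 − 2.4)/2 = 3.35 ft; q_2 = 1.37 × 1.63 × 3.35 = 7.481 ft³/s
w_3 = (13.9 − 4.2)/2 = 4.85 ft; q_3 = 1.74 × 2.79 × 4.85 = 23.54 ft³/s
w_4 = (19.3 − 9.1)/2 = 5.1 ft; q_4 = 2.23 × 4.10 × 5.1 = 46.63 ft³/s
w_5 = (21.7 − 13.9)/2 = 3.9 ft; q_5 = 2.25 × 3.24 × 3.9 = 28.43 ft³/s
w_6 = (23.3 − 19.3)/2 = 2 ft; q_6 = 1.34 × 2.26 × 2 = 6.057 ft³/s
w_7 = (25.7 − 21.7)/2 = 2 ft; q_7 = 1.55 × 2.12 × 2 = 6.572 ft³/s
w_8 = (25.7 − 23.3)/2 = 1.2 ft; q_8 = 1.07 × 1.16 × 1.2 = 1.489 ft³/s
Q = Σ qᵢ = 121.0 ft³/s

121 ft³/s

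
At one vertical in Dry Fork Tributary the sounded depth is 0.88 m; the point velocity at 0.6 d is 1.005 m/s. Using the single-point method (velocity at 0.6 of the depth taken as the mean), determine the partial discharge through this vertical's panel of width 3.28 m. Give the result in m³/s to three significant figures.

v̄ = v₀.₆ = 1.005 m/s
q = v̄ × d × w = 1.005 × 0.88 × 3.28 = 2.901 m³/s

2.90 m³/s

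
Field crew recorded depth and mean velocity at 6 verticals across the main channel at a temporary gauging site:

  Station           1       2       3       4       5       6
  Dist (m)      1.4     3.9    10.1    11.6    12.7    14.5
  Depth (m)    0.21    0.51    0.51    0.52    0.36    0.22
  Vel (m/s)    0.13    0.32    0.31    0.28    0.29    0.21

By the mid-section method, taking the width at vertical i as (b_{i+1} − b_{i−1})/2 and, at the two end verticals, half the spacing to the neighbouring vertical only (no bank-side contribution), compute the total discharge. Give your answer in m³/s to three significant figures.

w_1 = (3.9 − 1.4)/2 = 1.25 m; q_1 = 0.13 × 0.21 × 1.25 = 0.03413 m³/s
w_2 = (10.1 − 1.4)/2 = 4.35 m; q_2 = 0.32 × 0.51 × 4.35 = 0.7099 m³/s
w_3 = (11.6 − 3.9)/2 = 3.85 m; q_3 = 0.31 × 0.51 × 3.85 = 0.6087 m³/s
w_4 = (12.7 − 10.1)/2 = 1.3 m; q_4 = 0.28 × 0.52 × 1.3 = 0.1893 m³/s
w_5 = (14.5 − 11.6)/2 = 1.45 m; q_5 = 0.29 × 0.36 × 1.45 = 0.1514 m³/s
w_6 = (14.5 − 12.7)/2 = 0.9 m; q_6 = 0.21 × 0.22 × 0.9 = 0.04158 m³/s
Q = Σ qᵢ = 1.735 m³/s

1.73 m³/s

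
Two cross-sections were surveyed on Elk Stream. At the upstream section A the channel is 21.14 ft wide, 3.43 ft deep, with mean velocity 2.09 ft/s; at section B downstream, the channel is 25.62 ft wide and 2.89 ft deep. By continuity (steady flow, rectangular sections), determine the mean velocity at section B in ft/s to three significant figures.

2.05 ft/s

Q = A₁V₁ = (21.14×3.43) × 2.09 = 151.5 ft³/s
A₂ = 25.62 × 2.89 = 74.04 ft²
V₂ = Q/A₂ = 151.5/74.04 = 2.047 ft/s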